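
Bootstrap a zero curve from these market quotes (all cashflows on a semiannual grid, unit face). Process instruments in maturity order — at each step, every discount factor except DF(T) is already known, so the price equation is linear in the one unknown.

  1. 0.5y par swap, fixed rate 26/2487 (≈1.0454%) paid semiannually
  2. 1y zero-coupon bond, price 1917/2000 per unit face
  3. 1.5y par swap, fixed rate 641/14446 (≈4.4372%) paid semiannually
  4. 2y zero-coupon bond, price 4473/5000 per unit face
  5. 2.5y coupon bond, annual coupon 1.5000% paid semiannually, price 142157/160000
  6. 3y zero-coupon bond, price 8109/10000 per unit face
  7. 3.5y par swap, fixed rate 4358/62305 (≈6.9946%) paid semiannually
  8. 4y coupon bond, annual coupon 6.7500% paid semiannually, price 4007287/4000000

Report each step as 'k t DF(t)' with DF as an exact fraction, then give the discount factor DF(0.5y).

step 1 [0.5y] swap r/2=13/2487: DF=(1 − 13/2487·(0))/(1+13/2487) = 2487/2500 ≈ 0.994800
step 2 [1y] zero: DF = P = 1917/2000 ≈ 0.958500
step 3 [1.5y] swap r/2=641/28892: DF=(1 − 641/28892·(0.994800+0.958500))/(1+641/28892) = 9359/10000 ≈ 0.935900
step 4 [2y] zero: DF = P = 4473/5000 ≈ 0.894600
step 5 [2.5y] bond c/2=3/400: DF=(142157/160000 − 3/400·(0.994800+0.958500+0.935900+0.894600))/(1+3/400) = 8537/10000 ≈ 0.853700
step 6 [3y] zero: DF = P = 8109/10000 ≈ 0.810900
step 7 [3.5y] swap r/2=2179/62305: DF=(1 − 2179/62305·(0.994800+0.958500+0.935900+0.894600+0.853700+0.810900))/(1+2179/62305) = 7821/10000 ≈ 0.782100
step 8 [4y] bond c/2=27/800: DF=(4007287/4000000 − 27/800·(0.994800+0.958500+0.935900+0.894600+0.853700+0.810900+0.782100))/(1+27/800) = 7657/10000 ≈ 0.765700

1 1/2 2487/2500
2 1 1917/2000
3 3/2 9359/10000
4 2 4473/5000
5 5/2 8537/10000
6 3 8109/10000
7 7/2 7821/10000
8 4 7657/10000
DF(0.5y) = 2487/2500 ≈ 0.994800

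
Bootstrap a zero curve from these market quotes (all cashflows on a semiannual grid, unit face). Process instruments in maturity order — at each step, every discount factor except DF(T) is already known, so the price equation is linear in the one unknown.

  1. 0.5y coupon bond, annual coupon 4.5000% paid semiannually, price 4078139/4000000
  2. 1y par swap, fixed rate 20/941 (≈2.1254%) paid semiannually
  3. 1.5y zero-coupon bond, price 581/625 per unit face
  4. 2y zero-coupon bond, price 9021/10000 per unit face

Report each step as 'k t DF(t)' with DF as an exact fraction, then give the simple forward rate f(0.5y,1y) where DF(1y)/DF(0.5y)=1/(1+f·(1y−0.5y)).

1 1/2 9971/10000
2 1 979/1000
3 3/2 581/625
4 2 9021/10000
f(0.5y,1y) = ((9971/10000)/(979/1000) − 1)/(1/2) = 181/4895 ≈ 3.6977%

step 1 [0.5y] bond c/2=9/400: DF=(4078139/4000000 − 9/400·(0))/(1+9/400) = 9971/10000 ≈ 0.997100
step 2 [1y] swap r/2=10/941: DF=(1 − 10/941·(0.997100))/(1+10/941) = 979/1000 ≈ 0.979000
step 3 [1.5y] zero: DF = P = 581/625 ≈ 0.929600
step 4 [2y] zero: DF = P = 9021/10000 ≈ 0.902100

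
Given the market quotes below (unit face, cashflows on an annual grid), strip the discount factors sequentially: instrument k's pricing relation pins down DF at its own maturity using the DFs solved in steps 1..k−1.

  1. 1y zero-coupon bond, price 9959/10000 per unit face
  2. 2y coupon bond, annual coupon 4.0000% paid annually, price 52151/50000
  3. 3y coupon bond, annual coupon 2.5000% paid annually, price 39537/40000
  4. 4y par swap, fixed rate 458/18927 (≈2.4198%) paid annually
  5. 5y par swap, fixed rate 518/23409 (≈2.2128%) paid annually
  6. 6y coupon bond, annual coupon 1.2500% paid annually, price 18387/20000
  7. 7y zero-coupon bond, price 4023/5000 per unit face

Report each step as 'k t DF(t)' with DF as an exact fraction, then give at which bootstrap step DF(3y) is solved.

step 1 [1y] zero: DF = P = 9959/10000 ≈ 0.995900
step 2 [2y] bond c/1=1/25: DF=(52151/50000 − 1/25·(0.995900))/(1+1/25) = 4823/5000 ≈ 0.964600
step 3 [3y] bond c/1=1/40: DF=(39537/40000 − 1/40·(0.995900+0.964600))/(1+1/40) = 1833/2000 ≈ 0.916500
step 4 [4y] swap r/1=458/18927: DF=(1 − 458/18927·(0.995900+0.964600+0.916500))/(1+458/18927) = 2271/2500 ≈ 0.908400
step 5 [5y] swap r/1=518/23409: DF=(1 − 518/23409·(0.995900+0.964600+0.916500+0.908400))/(1+518/23409) = 2241/2500 ≈ 0.896400
step 6 [6y] bond c/1=1/80: DF=(18387/20000 − 1/80·(0.995900+0.964600+0.916500+0.908400+0.896400))/(1+1/80) = 4251/5000 ≈ 0.850200
step 7 [7y] zero: DF = P = 4023/5000 ≈ 0.804600

1 1 9959/10000
2 2 4823/5000
3 3 1833/2000
4 4 2271/2500
5 5 2241/2500
6 6 4251/5000
7 7 4023/5000
DF(3y) is solved at step 3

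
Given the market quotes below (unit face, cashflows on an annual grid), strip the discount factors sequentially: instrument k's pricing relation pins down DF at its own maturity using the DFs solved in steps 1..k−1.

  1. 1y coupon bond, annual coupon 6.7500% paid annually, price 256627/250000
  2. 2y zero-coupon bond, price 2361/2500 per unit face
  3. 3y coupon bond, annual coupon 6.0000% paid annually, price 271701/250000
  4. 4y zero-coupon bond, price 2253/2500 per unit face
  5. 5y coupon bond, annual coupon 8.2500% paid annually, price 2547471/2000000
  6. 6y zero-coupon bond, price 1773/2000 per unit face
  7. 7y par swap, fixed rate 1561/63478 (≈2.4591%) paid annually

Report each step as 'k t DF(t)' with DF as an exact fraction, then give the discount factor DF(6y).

1 1 601/625
2 2 2361/2500
3 3 4587/5000
4 4 2253/2500
5 5 558/625
6 6 1773/2000
7 7 8439/10000
DF(6y) = 1773/2000 ≈ 0.886500

step 1 [1y] bond c/1=27/400: DF=(256627/250000 − 27/400·(0))/(1+27/400) = 601/625 ≈ 0.961600
step 2 [2y] zero: DF = P = 2361/2500 ≈ 0.944400
step 3 [3y] bond c/1=3/50: DF=(271701/250000 − 3/50·(0.961600+0.944400))/(1+3/50) = 4587/5000 ≈ 0.917400
step 4 [4y] zero: DF = P = 2253/2500 ≈ 0.901200
step 5 [5y] bond c/1=33/400: DF=(2547471/2000000 − 33/400·(0.961600+0.944400+0.917400+0.901200))/(1+33/400) = 558/625 ≈ 0.892800
step 6 [6y] zero: DF = P = 1773/2000 ≈ 0.886500
step 7 [7y] swap r/1=1561/63478: DF=(1 − 1561/63478·(0.961600+0.944400+0.917400+0.901200+0.892800+0.886500))/(1+1561/63478) = 8439/10000 ≈ 0.843900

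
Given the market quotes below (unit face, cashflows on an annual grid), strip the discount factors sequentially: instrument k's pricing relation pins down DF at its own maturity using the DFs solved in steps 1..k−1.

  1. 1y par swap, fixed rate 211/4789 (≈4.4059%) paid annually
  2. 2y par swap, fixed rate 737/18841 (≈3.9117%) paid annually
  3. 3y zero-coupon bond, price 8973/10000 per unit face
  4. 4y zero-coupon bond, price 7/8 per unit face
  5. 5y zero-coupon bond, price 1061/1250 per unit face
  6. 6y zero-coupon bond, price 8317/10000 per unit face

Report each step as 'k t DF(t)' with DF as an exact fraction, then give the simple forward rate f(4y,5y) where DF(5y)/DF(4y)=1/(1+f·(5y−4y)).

step 1 [1y] swap r/1=211/4789: DF=(1 − 211/4789·(0))/(1+211/4789) = 4789/5000 ≈ 0.957800
step 2 [2y] swap r/1=737/18841: DF=(1 − 737/18841·(0.957800))/(1+737/18841) = 9263/10000 ≈ 0.926300
step 3 [3y] zero: DF = P = 8973/10000 ≈ 0.897300
step 4 [4y] zero: DF = P = 7/8 ≈ 0.875000
step 5 [5y] zero: DF = P = 1061/1250 ≈ 0.848800
step 6 [6y] zero: DF = P = 8317/10000 ≈ 0.831700

1 1 4789/5000
2 2 9263/10000
3 3 8973/10000
4 4 7/8
5 5 1061/1250
6 6 8317/10000
f(4y,5y) = ((7/8)/(1061/1250) − 1)/(1) = 131/4244 ≈ 3.0867%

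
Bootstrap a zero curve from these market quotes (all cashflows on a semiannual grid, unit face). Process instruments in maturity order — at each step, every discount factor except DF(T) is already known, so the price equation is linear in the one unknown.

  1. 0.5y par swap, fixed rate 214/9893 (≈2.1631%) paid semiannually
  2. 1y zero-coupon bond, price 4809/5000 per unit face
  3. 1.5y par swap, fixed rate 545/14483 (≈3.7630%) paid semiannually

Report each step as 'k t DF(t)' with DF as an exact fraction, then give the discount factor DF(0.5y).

step 1 [0.5y] swap r/2=107/9893: DF=(1 − 107/9893·(0))/(1+107/9893) = 9893/10000 ≈ 0.989300
step 2 [1y] zero: DF = P = 4809/5000 ≈ 0.961800
step 3 [1.5y] swap r/2=545/28966: DF=(1 − 545/28966·(0.989300+0.961800))/(1+545/28966) = 1891/2000 ≈ 0.945500

1 1/2 9893/10000
2 1 4809/5000
3 3/2 1891/2000
DF(0.5y) = 9893/10000 ≈ 0.989300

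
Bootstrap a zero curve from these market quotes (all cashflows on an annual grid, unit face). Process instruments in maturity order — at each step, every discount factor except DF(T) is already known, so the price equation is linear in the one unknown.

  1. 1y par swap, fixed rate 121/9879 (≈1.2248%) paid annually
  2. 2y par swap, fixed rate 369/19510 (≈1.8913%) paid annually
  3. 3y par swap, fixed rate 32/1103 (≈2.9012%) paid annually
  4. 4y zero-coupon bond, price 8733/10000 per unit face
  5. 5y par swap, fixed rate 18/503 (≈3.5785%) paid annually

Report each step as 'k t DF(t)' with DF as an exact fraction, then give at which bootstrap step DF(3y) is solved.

1 1 9879/10000
2 2 9631/10000
3 3 573/625
4 4 8733/10000
5 5 4181/5000
DF(3y) is solved at step 3

step 1 [1y] swap r/1=121/9879: DF=(1 − 121/9879·(0))/(1+121/9879) = 9879/10000 ≈ 0.987900
step 2 [2y] swap r/1=369/19510: DF=(1 − 369/19510·(0.987900))/(1+369/19510) = 9631/10000 ≈ 0.963100
step 3 [3y] swap r/1=32/1103: DF=(1 − 32/1103·(0.987900+0.963100))/(1+32/1103) = 573/625 ≈ 0.916800
step 4 [4y] zero: DF = P = 8733/10000 ≈ 0.873300
step 5 [5y] swap r/1=18/503: DF=(1 − 18/503·(0.987900+0.963100+0.916800+0.873300))/(1+18/503) = 4181/5000 ≈ 0.836200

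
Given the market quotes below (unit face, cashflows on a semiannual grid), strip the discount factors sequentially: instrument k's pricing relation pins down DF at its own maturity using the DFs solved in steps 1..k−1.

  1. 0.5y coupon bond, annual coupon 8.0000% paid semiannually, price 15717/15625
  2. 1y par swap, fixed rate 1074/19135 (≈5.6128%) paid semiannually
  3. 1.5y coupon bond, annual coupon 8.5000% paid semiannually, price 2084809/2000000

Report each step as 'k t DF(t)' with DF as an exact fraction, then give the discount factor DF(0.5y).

step 1 [0.5y] bond c/2=1/25: DF=(15717/15625 − 1/25·(0))/(1+1/25) = 1209/1250 ≈ 0.967200
step 2 [1y] swap r/2=537/19135: DF=(1 − 537/19135·(0.967200))/(1+537/19135) = 9463/10000 ≈ 0.946300
step 3 [1.5y] bond c/2=17/400: DF=(2084809/2000000 − 17/400·(0.967200+0.946300))/(1+17/400) = 9219/10000 ≈ 0.921900

1 1/2 1209/1250
2 1 9463/10000
3 3/2 9219/10000
DF(0.5y) = 1209/1250 ≈ 0.967200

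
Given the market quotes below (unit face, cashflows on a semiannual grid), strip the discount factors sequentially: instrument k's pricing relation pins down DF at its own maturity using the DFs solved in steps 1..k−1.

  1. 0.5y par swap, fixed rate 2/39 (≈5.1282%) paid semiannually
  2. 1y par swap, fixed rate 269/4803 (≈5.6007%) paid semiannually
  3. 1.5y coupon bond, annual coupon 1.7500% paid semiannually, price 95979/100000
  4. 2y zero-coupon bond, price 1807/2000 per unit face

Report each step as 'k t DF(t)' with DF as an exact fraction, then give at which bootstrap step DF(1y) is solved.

step 1 [0.5y] swap r/2=1/39: DF=(1 − 1/39·(0))/(1+1/39) = 39/40 ≈ 0.975000
step 2 [1y] swap r/2=269/9606: DF=(1 − 269/9606·(0.975000))/(1+269/9606) = 4731/5000 ≈ 0.946200
step 3 [1.5y] bond c/2=7/800: DF=(95979/100000 − 7/800·(0.975000+0.946200))/(1+7/800) = 2337/2500 ≈ 0.934800
step 4 [2y] zero: DF = P = 1807/2000 ≈ 0.903500

1 1/2 39/40
2 1 4731/5000
3 3/2 2337/2500
4 2 1807/2000
DF(1y) is solved at step 2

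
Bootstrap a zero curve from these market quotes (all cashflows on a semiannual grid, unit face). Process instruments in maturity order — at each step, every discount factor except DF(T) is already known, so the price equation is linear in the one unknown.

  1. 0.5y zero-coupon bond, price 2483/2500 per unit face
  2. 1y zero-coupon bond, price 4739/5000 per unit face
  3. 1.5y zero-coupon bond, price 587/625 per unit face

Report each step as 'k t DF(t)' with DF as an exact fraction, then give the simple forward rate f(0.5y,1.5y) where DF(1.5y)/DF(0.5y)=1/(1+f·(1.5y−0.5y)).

step 1 [0.5y] zero: DF = P = 2483/2500 ≈ 0.993200
step 2 [1y] zero: DF = P = 4739/5000 ≈ 0.947800
step 3 [1.5y] zero: DF = P = 587/625 ≈ 0.939200

1 1/2 2483/2500
2 1 4739/5000
3 3/2 587/625
f(0.5y,1.5y) = ((2483/2500)/(587/625) − 1)/(1) = 135/2348 ≈ 5.7496%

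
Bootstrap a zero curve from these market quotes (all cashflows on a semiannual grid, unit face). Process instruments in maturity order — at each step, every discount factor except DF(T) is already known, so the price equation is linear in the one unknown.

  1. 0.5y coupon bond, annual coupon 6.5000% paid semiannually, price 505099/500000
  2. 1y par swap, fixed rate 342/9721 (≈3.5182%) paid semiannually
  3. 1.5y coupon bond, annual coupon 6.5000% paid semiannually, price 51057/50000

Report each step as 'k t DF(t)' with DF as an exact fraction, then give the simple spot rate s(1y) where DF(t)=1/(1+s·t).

1 1/2 1223/1250
2 1 4829/5000
3 3/2 4639/5000
s(1y) = (1/(4829/5000) − 1)/(1) = 171/4829 ≈ 3.5411%

step 1 [0.5y] bond c/2=13/400: DF=(505099/500000 − 13/400·(0))/(1+13/400) = 1223/1250 ≈ 0.978400
step 2 [1y] swap r/2=171/9721: DF=(1 − 171/9721·(0.978400))/(1+171/9721) = 4829/5000 ≈ 0.965800
step 3 [1.5y] bond c/2=13/400: DF=(51057/50000 − 13/400·(0.978400+0.965800))/(1+13/400) = 4639/5000 ≈ 0.927800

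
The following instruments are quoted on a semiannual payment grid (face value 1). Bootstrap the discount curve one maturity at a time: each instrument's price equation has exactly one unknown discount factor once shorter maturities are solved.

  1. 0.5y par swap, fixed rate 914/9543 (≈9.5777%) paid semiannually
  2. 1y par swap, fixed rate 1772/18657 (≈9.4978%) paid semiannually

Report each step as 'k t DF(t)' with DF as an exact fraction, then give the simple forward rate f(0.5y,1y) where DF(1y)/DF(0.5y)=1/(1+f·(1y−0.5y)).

1 1/2 9543/10000
2 1 4557/5000
f(0.5y,1y) = ((9543/10000)/(4557/5000) − 1)/(1/2) = 143/1519 ≈ 9.4141%

step 1 [0.5y] swap r/2=457/9543: DF=(1 − 457/9543·(0))/(1+457/9543) = 9543/10000 ≈ 0.954300
step 2 [1y] swap r/2=886/18657: DF=(1 − 886/18657·(0.954300))/(1+886/18657) = 4557/5000 ≈ 0.911400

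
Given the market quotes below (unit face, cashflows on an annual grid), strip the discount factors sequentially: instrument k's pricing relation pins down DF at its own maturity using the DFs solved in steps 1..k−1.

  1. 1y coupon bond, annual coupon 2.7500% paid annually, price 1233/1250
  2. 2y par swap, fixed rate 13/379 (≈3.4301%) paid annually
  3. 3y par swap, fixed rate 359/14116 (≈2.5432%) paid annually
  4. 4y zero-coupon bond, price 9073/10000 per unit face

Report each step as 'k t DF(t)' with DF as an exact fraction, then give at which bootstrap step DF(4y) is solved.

1 1 24/25
2 2 187/200
3 3 4641/5000
4 4 9073/10000
DF(4y) is solved at step 4

step 1 [1y] bond c/1=11/400: DF=(1233/1250 − 11/400·(0))/(1+11/400) = 24/25 ≈ 0.960000
step 2 [2y] swap r/1=13/379: DF=(1 − 13/379·(0.960000))/(1+13/379) = 187/200 ≈ 0.935000
step 3 [3y] swap r/1=359/14116: DF=(1 − 359/14116·(0.960000+0.935000))/(1+359/14116) = 4641/5000 ≈ 0.928200
step 4 [4y] zero: DF = P = 9073/10000 ≈ 0.907300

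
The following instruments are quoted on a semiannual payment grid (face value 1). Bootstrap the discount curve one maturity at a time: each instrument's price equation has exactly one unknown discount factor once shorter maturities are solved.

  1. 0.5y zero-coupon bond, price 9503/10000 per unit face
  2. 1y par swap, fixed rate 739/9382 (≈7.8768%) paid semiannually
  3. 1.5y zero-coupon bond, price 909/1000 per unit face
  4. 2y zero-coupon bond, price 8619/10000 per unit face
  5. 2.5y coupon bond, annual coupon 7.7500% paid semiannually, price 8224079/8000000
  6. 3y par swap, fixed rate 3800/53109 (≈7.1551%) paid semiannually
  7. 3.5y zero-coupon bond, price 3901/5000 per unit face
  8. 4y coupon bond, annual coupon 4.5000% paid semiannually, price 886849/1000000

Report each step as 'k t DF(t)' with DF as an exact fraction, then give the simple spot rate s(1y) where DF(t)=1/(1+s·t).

1 1/2 9503/10000
2 1 9261/10000
3 3/2 909/1000
4 2 8619/10000
5 5/2 1067/1250
6 3 81/100
7 7/2 3901/5000
8 4 7333/10000
s(1y) = (1/(9261/10000) − 1)/(1) = 739/9261 ≈ 7.9797%

step 1 [0.5y] zero: DF = P = 9503/10000 ≈ 0.950300
step 2 [1y] swap r/2=739/18764: DF=(1 − 739/18764·(0.950300))/(1+739/18764) = 9261/10000 ≈ 0.926100
step 3 [1.5y] zero: DF = P = 909/1000 ≈ 0.909000
step 4 [2y] zero: DF = P = 8619/10000 ≈ 0.861900
step 5 [2.5y] bond c/2=31/800: DF=(8224079/8000000 − 31/800·(0.950300+0.926100+0.909000+0.861900))/(1+31/800) = 1067/1250 ≈ 0.853600
step 6 [3y] swap r/2=1900/53109: DF=(1 − 1900/53109·(0.950300+0.926100+0.909000+0.861900+0.853600))/(1+1900/53109) = 81/100 ≈ 0.810000
step 7 [3.5y] zero: DF = P = 3901/5000 ≈ 0.780200
step 8 [4y] bond c/2=9/400: DF=(886849/1000000 − 9/400·(0.950300+0.926100+0.909000+0.861900+0.853600+0.810000+0.780200))/(1+9/400) = 7333/10000 ≈ 0.733300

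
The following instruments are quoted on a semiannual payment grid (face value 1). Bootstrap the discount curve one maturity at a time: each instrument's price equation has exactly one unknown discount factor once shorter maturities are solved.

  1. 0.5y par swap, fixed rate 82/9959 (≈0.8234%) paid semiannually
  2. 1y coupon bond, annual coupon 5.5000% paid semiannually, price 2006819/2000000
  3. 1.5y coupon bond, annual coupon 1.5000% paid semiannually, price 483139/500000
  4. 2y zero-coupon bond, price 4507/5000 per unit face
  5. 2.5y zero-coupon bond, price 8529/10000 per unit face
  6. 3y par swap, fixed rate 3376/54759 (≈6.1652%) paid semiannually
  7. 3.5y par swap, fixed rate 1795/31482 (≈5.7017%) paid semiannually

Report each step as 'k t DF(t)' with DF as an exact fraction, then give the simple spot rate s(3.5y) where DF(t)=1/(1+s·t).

step 1 [0.5y] swap r/2=41/9959: DF=(1 − 41/9959·(0))/(1+41/9959) = 9959/10000 ≈ 0.995900
step 2 [1y] bond c/2=11/400: DF=(2006819/2000000 − 11/400·(0.995900))/(1+11/400) = 9499/10000 ≈ 0.949900
step 3 [1.5y] bond c/2=3/400: DF=(483139/500000 − 3/400·(0.995900+0.949900))/(1+3/400) = 4723/5000 ≈ 0.944600
step 4 [2y] zero: DF = P = 4507/5000 ≈ 0.901400
step 5 [2.5y] zero: DF = P = 8529/10000 ≈ 0.852900
step 6 [3y] swap r/2=1688/54759: DF=(1 − 1688/54759·(0.995900+0.949900+0.944600+0.901400+0.852900))/(1+1688/54759) = 1039/1250 ≈ 0.831200
step 7 [3.5y] swap r/2=1795/62964: DF=(1 − 1795/62964·(0.995900+0.949900+0.944600+0.901400+0.852900+0.831200))/(1+1795/62964) = 1641/2000 ≈ 0.820500

1 1/2 9959/10000
2 1 9499/10000
3 3/2 4723/5000
4 2 4507/5000
5 5/2 8529/10000
6 3 1039/1250
7 7/2 1641/2000
s(3.5y) = (1/(1641/2000) − 1)/(7/2) = 718/11487 ≈ 6.2505%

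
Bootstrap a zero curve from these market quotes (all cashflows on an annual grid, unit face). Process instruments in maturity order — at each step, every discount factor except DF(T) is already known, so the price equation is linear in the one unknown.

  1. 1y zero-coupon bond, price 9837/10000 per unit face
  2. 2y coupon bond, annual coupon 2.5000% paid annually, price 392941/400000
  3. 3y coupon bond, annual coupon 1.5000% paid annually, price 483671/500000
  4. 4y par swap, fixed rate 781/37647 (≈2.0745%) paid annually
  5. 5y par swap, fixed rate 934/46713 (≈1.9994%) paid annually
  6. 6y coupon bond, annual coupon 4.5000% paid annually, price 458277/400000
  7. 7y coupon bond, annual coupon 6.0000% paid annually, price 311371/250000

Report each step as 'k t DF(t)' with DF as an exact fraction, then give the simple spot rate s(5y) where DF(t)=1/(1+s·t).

1 1 9837/10000
2 2 584/625
3 3 9247/10000
4 4 9219/10000
5 5 4533/5000
6 6 1119/1250
7 7 8599/10000
s(5y) = (1/(4533/5000) − 1)/(5) = 467/22665 ≈ 2.0604%

step 1 [1y] zero: DF = P = 9837/10000 ≈ 0.983700
step 2 [2y] bond c/1=1/40: DF=(392941/400000 − 1/40·(0.983700))/(1+1/40) = 584/625 ≈ 0.934400
step 3 [3y] bond c/1=3/200: DF=(483671/500000 − 3/200·(0.983700+0.934400))/(1+3/200) = 9247/10000 ≈ 0.924700
step 4 [4y] swap r/1=781/37647: DF=(1 − 781/37647·(0.983700+0.934400+0.924700))/(1+781/37647) = 9219/10000 ≈ 0.921900
step 5 [5y] swap r/1=934/46713: DF=(1 − 934/46713·(0.983700+0.934400+0.924700+0.921900))/(1+934/46713) = 4533/5000 ≈ 0.906600
step 6 [6y] bond c/1=9/200: DF=(458277/400000 − 9/200·(0.983700+0.934400+0.924700+0.921900+0.906600))/(1+9/200) = 1119/1250 ≈ 0.895200
step 7 [7y] bond c/1=3/50: DF=(311371/250000 − 3/50·(0.983700+0.934400+0.924700+0.921900+0.906600+0.895200))/(1+3/50) = 8599/10000 ≈ 0.859900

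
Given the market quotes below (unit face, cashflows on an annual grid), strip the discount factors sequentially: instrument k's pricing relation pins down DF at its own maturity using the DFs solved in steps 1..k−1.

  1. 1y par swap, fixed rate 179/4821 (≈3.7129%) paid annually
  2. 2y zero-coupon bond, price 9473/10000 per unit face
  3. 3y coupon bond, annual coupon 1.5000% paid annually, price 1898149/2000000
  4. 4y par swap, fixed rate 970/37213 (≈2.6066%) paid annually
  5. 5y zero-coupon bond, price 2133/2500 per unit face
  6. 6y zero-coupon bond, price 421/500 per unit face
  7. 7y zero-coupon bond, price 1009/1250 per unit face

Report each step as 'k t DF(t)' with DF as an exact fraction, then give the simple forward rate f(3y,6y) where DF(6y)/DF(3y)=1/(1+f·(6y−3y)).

1 1 4821/5000
2 2 9473/10000
3 3 2267/2500
4 4 903/1000
5 5 2133/2500
6 6 421/500
7 7 1009/1250
f(3y,6y) = ((2267/2500)/(421/500) − 1)/(3) = 54/2105 ≈ 2.5653%

step 1 [1y] swap r/1=179/4821: DF=(1 − 179/4821·(0))/(1+179/4821) = 4821/5000 ≈ 0.964200
step 2 [2y] zero: DF = P = 9473/10000 ≈ 0.947300
step 3 [3y] bond c/1=3/200: DF=(1898149/2000000 − 3/200·(0.964200+0.947300))/(1+3/200) = 2267/2500 ≈ 0.906800
step 4 [4y] swap r/1=970/37213: DF=(1 − 970/37213·(0.964200+0.947300+0.906800))/(1+970/37213) = 903/1000 ≈ 0.903000
step 5 [5y] zero: DF = P = 2133/2500 ≈ 0.853200
step 6 [6y] zero: DF = P = 421/500 ≈ 0.842000
step 7 [7y] zero: DF = P = 1009/1250 ≈ 0.807200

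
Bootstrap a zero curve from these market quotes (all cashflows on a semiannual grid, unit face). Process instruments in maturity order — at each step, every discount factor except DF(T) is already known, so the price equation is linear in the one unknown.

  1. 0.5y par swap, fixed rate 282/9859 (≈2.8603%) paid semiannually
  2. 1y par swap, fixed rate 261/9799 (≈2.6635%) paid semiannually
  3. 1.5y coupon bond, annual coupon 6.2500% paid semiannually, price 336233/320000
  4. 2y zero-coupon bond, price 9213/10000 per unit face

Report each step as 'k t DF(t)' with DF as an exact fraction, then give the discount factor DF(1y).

1 1/2 9859/10000
2 1 9739/10000
3 3/2 1919/2000
4 2 9213/10000
DF(1y) = 9739/10000 ≈ 0.973900

step 1 [0.5y] swap r/2=141/9859: DF=(1 − 141/9859·(0))/(1+141/9859) = 9859/10000 ≈ 0.985900
step 2 [1y] swap r/2=261/19598: DF=(1 − 261/19598·(0.985900))/(1+261/19598) = 9739/10000 ≈ 0.973900
step 3 [1.5y] bond c/2=1/32: DF=(336233/320000 − 1/32·(0.985900+0.973900))/(1+1/32) = 1919/2000 ≈ 0.959500
step 4 [2y] zero: DF = P = 9213/10000 ≈ 0.921300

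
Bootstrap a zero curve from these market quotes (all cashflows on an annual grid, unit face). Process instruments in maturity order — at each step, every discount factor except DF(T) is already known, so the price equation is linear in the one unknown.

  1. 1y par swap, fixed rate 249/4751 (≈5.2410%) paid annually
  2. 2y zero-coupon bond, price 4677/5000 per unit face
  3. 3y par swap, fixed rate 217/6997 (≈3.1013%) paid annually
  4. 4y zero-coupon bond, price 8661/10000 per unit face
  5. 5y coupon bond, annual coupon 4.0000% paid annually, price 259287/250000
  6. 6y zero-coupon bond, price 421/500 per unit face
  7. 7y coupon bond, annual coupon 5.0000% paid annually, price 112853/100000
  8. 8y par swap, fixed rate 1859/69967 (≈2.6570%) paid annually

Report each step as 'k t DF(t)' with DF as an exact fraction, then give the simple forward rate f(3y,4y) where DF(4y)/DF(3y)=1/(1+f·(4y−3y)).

step 1 [1y] swap r/1=249/4751: DF=(1 − 249/4751·(0))/(1+249/4751) = 4751/5000 ≈ 0.950200
step 2 [2y] zero: DF = P = 4677/5000 ≈ 0.935400
step 3 [3y] swap r/1=217/6997: DF=(1 − 217/6997·(0.950200+0.935400))/(1+217/6997) = 2283/2500 ≈ 0.913200
step 4 [4y] zero: DF = P = 8661/10000 ≈ 0.866100
step 5 [5y] bond c/1=1/25: DF=(259287/250000 − 1/25·(0.950200+0.935400+0.913200+0.866100))/(1+1/25) = 8563/10000 ≈ 0.856300
step 6 [6y] zero: DF = P = 421/500 ≈ 0.842000
step 7 [7y] bond c/1=1/20: DF=(112853/100000 − 1/20·(0.950200+0.935400+0.913200+0.866100+0.856300+0.842000))/(1+1/20) = 4097/5000 ≈ 0.819400
step 8 [8y] swap r/1=1859/69967: DF=(1 − 1859/69967·(0.950200+0.935400+0.913200+0.866100+0.856300+0.842000+0.819400))/(1+1859/69967) = 8141/10000 ≈ 0.814100

1 1 4751/5000
2 2 4677/5000
3 3 2283/2500
4 4 8661/10000
5 5 8563/10000
6 6 421/500
7 7 4097/5000
8 8 8141/10000
f(3y,4y) = ((2283/2500)/(8661/10000) − 1)/(1) = 157/2887 ≈ 5.4382%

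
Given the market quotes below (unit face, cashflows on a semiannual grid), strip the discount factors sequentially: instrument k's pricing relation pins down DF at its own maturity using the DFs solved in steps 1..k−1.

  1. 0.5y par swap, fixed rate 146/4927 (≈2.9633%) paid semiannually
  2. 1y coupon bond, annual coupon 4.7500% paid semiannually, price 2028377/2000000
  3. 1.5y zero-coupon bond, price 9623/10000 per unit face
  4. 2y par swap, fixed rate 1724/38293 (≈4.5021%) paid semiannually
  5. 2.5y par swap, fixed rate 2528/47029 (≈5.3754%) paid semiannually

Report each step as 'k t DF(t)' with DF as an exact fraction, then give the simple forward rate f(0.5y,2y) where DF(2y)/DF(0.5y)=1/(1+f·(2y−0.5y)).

1 1/2 4927/5000
2 1 4839/5000
3 3/2 9623/10000
4 2 4569/5000
5 5/2 546/625
f(0.5y,2y) = ((4927/5000)/(4569/5000) − 1)/(3/2) = 716/13707 ≈ 5.2236%

step 1 [0.5y] swap r/2=73/4927: DF=(1 − 73/4927·(0))/(1+73/4927) = 4927/5000 ≈ 0.985400
step 2 [1y] bond c/2=19/800: DF=(2028377/2000000 − 19/800·(0.985400))/(1+19/800) = 4839/5000 ≈ 0.967800
step 3 [1.5y] zero: DF = P = 9623/10000 ≈ 0.962300
step 4 [2y] swap r/2=862/38293: DF=(1 − 862/38293·(0.985400+0.967800+0.962300))/(1+862/38293) = 4569/5000 ≈ 0.913800
step 5 [2.5y] swap r/2=1264/47029: DF=(1 − 1264/47029·(0.985400+0.967800+0.962300+0.913800))/(1+1264/47029) = 546/625 ≈ 0.873600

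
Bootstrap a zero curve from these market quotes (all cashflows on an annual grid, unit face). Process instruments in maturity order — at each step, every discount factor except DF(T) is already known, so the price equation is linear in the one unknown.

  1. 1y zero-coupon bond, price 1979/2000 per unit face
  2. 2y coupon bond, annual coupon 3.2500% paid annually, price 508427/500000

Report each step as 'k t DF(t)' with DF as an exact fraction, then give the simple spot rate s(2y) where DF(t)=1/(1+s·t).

1 1 1979/2000
2 2 9537/10000
s(2y) = (1/(9537/10000) − 1)/(2) = 463/19074 ≈ 2.4274%

step 1 [1y] zero: DF = P = 1979/2000 ≈ 0.989500
step 2 [2y] bond c/1=13/400: DF=(508427/500000 − 13/400·(0.989500))/(1+13/400) = 9537/10000 ≈ 0.953700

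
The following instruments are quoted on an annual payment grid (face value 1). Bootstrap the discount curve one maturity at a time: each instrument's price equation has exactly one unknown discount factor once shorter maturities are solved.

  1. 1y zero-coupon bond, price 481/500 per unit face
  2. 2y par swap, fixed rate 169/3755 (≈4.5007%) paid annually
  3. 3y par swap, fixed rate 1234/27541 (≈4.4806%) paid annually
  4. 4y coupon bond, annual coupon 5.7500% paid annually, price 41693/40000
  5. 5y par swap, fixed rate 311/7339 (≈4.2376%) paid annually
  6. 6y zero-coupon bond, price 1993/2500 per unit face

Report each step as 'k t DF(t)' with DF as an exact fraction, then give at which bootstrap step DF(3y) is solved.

step 1 [1y] zero: DF = P = 481/500 ≈ 0.962000
step 2 [2y] swap r/1=169/3755: DF=(1 − 169/3755·(0.962000))/(1+169/3755) = 1831/2000 ≈ 0.915500
step 3 [3y] swap r/1=1234/27541: DF=(1 − 1234/27541·(0.962000+0.915500))/(1+1234/27541) = 4383/5000 ≈ 0.876600
step 4 [4y] bond c/1=23/400: DF=(41693/40000 − 23/400·(0.962000+0.915500+0.876600))/(1+23/400) = 8359/10000 ≈ 0.835900
step 5 [5y] swap r/1=311/7339: DF=(1 − 311/7339·(0.962000+0.915500+0.876600+0.835900))/(1+311/7339) = 4067/5000 ≈ 0.813400
step 6 [6y] zero: DF = P = 1993/2500 ≈ 0.797200

1 1 481/500
2 2 1831/2000
3 3 4383/5000
4 4 8359/10000
5 5 4067/5000
6 6 1993/2500
DF(3y) is solved at step 3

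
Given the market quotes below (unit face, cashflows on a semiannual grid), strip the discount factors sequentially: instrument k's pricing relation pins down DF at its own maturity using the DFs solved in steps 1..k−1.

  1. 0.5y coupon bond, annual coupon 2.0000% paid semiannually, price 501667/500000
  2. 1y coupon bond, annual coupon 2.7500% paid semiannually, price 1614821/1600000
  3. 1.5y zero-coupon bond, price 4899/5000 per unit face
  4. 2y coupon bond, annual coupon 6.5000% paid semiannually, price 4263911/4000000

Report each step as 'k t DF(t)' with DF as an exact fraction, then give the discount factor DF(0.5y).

1 1/2 4967/5000
2 1 9821/10000
3 3/2 4899/5000
4 2 4697/5000
DF(0.5y) = 4967/5000 ≈ 0.993400

step 1 [0.5y] bond c/2=1/100: DF=(501667/500000 − 1/100·(0))/(1+1/100) = 4967/5000 ≈ 0.993400
step 2 [1y] bond c/2=11/800: DF=(1614821/1600000 − 11/800·(0.993400))/(1+11/800) = 9821/10000 ≈ 0.982100
step 3 [1.5y] zero: DF = P = 4899/5000 ≈ 0.979800
step 4 [2y] bond c/2=13/400: DF=(4263911/4000000 − 13/400·(0.993400+0.982100+0.979800))/(1+13/400) = 4697/5000 ≈ 0.939400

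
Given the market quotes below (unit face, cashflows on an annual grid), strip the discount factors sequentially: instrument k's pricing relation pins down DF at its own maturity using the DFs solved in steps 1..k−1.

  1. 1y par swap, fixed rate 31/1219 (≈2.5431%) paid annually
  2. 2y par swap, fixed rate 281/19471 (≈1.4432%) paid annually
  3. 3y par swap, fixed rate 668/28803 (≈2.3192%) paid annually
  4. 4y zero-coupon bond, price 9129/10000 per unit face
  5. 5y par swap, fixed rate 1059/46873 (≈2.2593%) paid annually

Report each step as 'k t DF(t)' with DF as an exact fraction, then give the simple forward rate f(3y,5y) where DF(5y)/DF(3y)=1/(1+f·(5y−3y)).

step 1 [1y] swap r/1=31/1219: DF=(1 − 31/1219·(0))/(1+31/1219) = 1219/1250 ≈ 0.975200
step 2 [2y] swap r/1=281/19471: DF=(1 − 281/19471·(0.975200))/(1+281/19471) = 9719/10000 ≈ 0.971900
step 3 [3y] swap r/1=668/28803: DF=(1 − 668/28803·(0.975200+0.971900))/(1+668/28803) = 2333/2500 ≈ 0.933200
step 4 [4y] zero: DF = P = 9129/10000 ≈ 0.912900
step 5 [5y] swap r/1=1059/46873: DF=(1 − 1059/46873·(0.975200+0.971900+0.933200+0.912900))/(1+1059/46873) = 8941/10000 ≈ 0.894100

1 1 1219/1250
2 2 9719/10000
3 3 2333/2500
4 4 9129/10000
5 5 8941/10000
f(3y,5y) = ((2333/2500)/(8941/10000) − 1)/(2) = 391/17882 ≈ 2.1866%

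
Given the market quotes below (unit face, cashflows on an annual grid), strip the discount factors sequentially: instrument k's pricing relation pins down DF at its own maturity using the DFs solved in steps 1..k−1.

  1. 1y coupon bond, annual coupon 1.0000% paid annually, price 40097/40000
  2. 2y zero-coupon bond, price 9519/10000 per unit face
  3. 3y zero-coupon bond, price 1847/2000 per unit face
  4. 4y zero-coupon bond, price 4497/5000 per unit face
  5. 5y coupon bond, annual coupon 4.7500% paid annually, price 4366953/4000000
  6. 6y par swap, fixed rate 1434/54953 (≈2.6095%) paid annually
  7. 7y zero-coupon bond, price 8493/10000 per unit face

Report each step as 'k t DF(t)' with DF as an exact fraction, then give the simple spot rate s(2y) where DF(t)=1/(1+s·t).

1 1 397/400
2 2 9519/10000
3 3 1847/2000
4 4 4497/5000
5 5 4357/5000
6 6 4283/5000
7 7 8493/10000
s(2y) = (1/(9519/10000) − 1)/(2) = 481/19038 ≈ 2.5265%

step 1 [1y] bond c/1=1/100: DF=(40097/40000 − 1/100·(0))/(1+1/100) = 397/400 ≈ 0.992500
step 2 [2y] zero: DF = P = 9519/10000 ≈ 0.951900
step 3 [3y] zero: DF = P = 1847/2000 ≈ 0.923500
step 4 [4y] zero: DF = P = 4497/5000 ≈ 0.899400
step 5 [5y] bond c/1=19/400: DF=(4366953/4000000 − 19/400·(0.992500+0.951900+0.923500+0.899400))/(1+19/400) = 4357/5000 ≈ 0.871400
step 6 [6y] swap r/1=1434/54953: DF=(1 − 1434/54953·(0.992500+0.951900+0.923500+0.899400+0.871400))/(1+1434/54953) = 4283/5000 ≈ 0.856600
step 7 [7y] zero: DF = P = 8493/10000 ≈ 0.849300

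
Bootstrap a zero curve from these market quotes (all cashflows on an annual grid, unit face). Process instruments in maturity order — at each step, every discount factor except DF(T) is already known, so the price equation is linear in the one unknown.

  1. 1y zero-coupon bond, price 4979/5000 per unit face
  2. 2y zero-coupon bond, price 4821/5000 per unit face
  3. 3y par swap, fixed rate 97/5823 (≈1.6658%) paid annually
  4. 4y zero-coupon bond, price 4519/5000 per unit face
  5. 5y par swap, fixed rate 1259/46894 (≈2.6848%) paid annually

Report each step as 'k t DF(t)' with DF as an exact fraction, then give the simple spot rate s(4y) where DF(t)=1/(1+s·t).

1 1 4979/5000
2 2 4821/5000
3 3 1903/2000
4 4 4519/5000
5 5 8741/10000
s(4y) = (1/(4519/5000) − 1)/(4) = 481/18076 ≈ 2.6610%

step 1 [1y] zero: DF = P = 4979/5000 ≈ 0.995800
step 2 [2y] zero: DF = P = 4821/5000 ≈ 0.964200
step 3 [3y] swap r/1=97/5823: DF=(1 − 97/5823·(0.995800+0.964200))/(1+97/5823) = 1903/2000 ≈ 0.951500
step 4 [4y] zero: DF = P = 4519/5000 ≈ 0.903800
step 5 [5y] swap r/1=1259/46894: DF=(1 − 1259/46894·(0.995800+0.964200+0.951500+0.903800))/(1+1259/46894) = 8741/10000 ≈ 0.874100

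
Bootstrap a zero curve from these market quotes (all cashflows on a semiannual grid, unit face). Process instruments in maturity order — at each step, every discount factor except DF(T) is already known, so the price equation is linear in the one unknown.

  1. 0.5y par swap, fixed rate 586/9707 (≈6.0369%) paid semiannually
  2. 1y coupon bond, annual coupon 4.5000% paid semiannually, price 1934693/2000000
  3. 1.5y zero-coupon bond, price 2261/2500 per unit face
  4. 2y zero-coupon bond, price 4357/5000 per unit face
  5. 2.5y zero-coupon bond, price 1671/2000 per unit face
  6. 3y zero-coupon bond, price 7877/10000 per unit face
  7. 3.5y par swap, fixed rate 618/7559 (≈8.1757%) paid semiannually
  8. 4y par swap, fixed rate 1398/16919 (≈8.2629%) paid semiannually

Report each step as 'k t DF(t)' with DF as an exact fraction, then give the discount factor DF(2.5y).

1 1/2 9707/10000
2 1 9247/10000
3 3/2 2261/2500
4 2 4357/5000
5 5/2 1671/2000
6 3 7877/10000
7 7/2 941/1250
8 4 1801/2500
DF(2.5y) = 1671/2000 ≈ 0.835500

step 1 [0.5y] swap r/2=293/9707: DF=(1 − 293/9707·(0))/(1+293/9707) = 9707/10000 ≈ 0.970700
step 2 [1y] bond c/2=9/400: DF=(1934693/2000000 − 9/400·(0.970700))/(1+9/400) = 9247/10000 ≈ 0.924700
step 3 [1.5y] zero: DF = P = 2261/2500 ≈ 0.904400
step 4 [2y] zero: DF = P = 4357/5000 ≈ 0.871400
step 5 [2.5y] zero: DF = P = 1671/2000 ≈ 0.835500
step 6 [3y] zero: DF = P = 7877/10000 ≈ 0.787700
step 7 [3.5y] swap r/2=309/7559: DF=(1 − 309/7559·(0.970700+0.924700+0.904400+0.871400+0.835500+0.787700))/(1+309/7559) = 941/1250 ≈ 0.752800
step 8 [4y] swap r/2=699/16919: DF=(1 − 699/16919·(0.970700+0.924700+0.904400+0.871400+0.835500+0.787700+0.752800))/(1+699/16919) = 1801/2500 ≈ 0.720400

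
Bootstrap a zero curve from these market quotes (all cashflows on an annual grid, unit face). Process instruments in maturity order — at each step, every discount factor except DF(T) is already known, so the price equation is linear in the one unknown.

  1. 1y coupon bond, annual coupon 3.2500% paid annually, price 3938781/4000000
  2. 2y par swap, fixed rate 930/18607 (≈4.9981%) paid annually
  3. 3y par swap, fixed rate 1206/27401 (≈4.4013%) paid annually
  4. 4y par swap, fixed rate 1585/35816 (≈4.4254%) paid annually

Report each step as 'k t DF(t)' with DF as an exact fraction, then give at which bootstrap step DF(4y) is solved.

1 1 9537/10000
2 2 907/1000
3 3 4397/5000
4 4 1683/2000
DF(4y) is solved at step 4

step 1 [1y] bond c/1=13/400: DF=(3938781/4000000 − 13/400·(0))/(1+13/400) = 9537/10000 ≈ 0.953700
step 2 [2y] swap r/1=930/18607: DF=(1 − 930/18607·(0.953700))/(1+930/18607) = 907/1000 ≈ 0.907000
step 3 [3y] swap r/1=1206/27401: DF=(1 − 1206/27401·(0.953700+0.907000))/(1+1206/27401) = 4397/5000 ≈ 0.879400
step 4 [4y] swap r/1=1585/35816: DF=(1 − 1585/35816·(0.953700+0.907000+0.879400))/(1+1585/35816) = 1683/2000 ≈ 0.841500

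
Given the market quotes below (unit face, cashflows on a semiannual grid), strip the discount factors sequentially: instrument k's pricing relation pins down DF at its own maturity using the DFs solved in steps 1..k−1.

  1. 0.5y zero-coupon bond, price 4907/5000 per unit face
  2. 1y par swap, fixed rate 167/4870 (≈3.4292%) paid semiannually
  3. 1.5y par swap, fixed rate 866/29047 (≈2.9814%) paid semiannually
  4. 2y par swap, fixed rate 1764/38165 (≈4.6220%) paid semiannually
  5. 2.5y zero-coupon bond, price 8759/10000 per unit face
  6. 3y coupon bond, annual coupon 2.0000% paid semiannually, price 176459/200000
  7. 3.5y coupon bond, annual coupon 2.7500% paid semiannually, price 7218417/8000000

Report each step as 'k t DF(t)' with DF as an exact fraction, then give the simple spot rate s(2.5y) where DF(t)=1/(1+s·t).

step 1 [0.5y] zero: DF = P = 4907/5000 ≈ 0.981400
step 2 [1y] swap r/2=167/9740: DF=(1 − 167/9740·(0.981400))/(1+167/9740) = 4833/5000 ≈ 0.966600
step 3 [1.5y] swap r/2=433/29047: DF=(1 − 433/29047·(0.981400+0.966600))/(1+433/29047) = 9567/10000 ≈ 0.956700
step 4 [2y] swap r/2=882/38165: DF=(1 − 882/38165·(0.981400+0.966600+0.956700))/(1+882/38165) = 4559/5000 ≈ 0.911800
step 5 [2.5y] zero: DF = P = 8759/10000 ≈ 0.875900
step 6 [3y] bond c/2=1/100: DF=(176459/200000 − 1/100·(0.981400+0.966600+0.956700+0.911800+0.875900))/(1+1/100) = 8271/10000 ≈ 0.827100
step 7 [3.5y] bond c/2=11/800: DF=(7218417/8000000 − 11/800·(0.981400+0.966600+0.956700+0.911800+0.875900+0.827100))/(1+11/800) = 1019/1250 ≈ 0.815200

1 1/2 4907/5000
2 1 4833/5000
3 3/2 9567/10000
4 2 4559/5000
5 5/2 8759/10000
6 3 8271/10000
7 7/2 1019/1250
s(2.5y) = (1/(8759/10000) − 1)/(5/2) = 2482/43795 ≈ 5.6673%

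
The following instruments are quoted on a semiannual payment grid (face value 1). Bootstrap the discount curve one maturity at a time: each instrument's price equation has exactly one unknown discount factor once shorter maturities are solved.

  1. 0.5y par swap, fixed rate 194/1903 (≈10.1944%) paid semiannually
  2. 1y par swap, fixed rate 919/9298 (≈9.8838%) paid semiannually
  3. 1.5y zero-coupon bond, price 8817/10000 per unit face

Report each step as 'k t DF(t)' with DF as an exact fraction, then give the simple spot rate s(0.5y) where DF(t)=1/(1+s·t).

1 1/2 1903/2000
2 1 9081/10000
3 3/2 8817/10000
s(0.5y) = (1/(1903/2000) − 1)/(1/2) = 194/1903 ≈ 10.1944%

step 1 [0.5y] swap r/2=97/1903: DF=(1 − 97/1903·(0))/(1+97/1903) = 1903/2000 ≈ 0.951500
step 2 [1y] swap r/2=919/18596: DF=(1 − 919/18596·(0.951500))/(1+919/18596) = 9081/10000 ≈ 0.908100
step 3 [1.5y] zero: DF = P = 8817/10000 ≈ 0.881700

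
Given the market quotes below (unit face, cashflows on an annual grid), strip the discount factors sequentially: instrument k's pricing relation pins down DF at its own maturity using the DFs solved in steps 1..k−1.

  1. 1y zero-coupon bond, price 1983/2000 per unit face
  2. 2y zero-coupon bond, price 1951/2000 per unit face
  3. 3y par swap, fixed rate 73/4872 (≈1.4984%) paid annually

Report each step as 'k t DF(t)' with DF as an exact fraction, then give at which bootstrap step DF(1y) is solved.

step 1 [1y] zero: DF = P = 1983/2000 ≈ 0.991500
step 2 [2y] zero: DF = P = 1951/2000 ≈ 0.975500
step 3 [3y] swap r/1=73/4872: DF=(1 − 73/4872·(0.991500+0.975500))/(1+73/4872) = 4781/5000 ≈ 0.956200

1 1 1983/2000
2 2 1951/2000
3 3 4781/5000
DF(1y) is solved at step 1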